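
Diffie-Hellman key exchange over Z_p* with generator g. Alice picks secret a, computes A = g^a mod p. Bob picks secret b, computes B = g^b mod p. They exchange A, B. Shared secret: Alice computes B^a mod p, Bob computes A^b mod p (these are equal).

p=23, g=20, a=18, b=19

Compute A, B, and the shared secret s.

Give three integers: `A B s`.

Answer: 2 17 3

Derivation:
A = 20^18 mod 23  (bits of 18 = 10010)
  bit 0 = 1: r = r^2 * 20 mod 23 = 1^2 * 20 = 1*20 = 20
  bit 1 = 0: r = r^2 mod 23 = 20^2 = 9
  bit 2 = 0: r = r^2 mod 23 = 9^2 = 12
  bit 3 = 1: r = r^2 * 20 mod 23 = 12^2 * 20 = 6*20 = 5
  bit 4 = 0: r = r^2 mod 23 = 5^2 = 2
  -> A = 2
B = 20^19 mod 23  (bits of 19 = 10011)
  bit 0 = 1: r = r^2 * 20 mod 23 = 1^2 * 20 = 1*20 = 20
  bit 1 = 0: r = r^2 mod 23 = 20^2 = 9
  bit 2 = 0: r = r^2 mod 23 = 9^2 = 12
  bit 3 = 1: r = r^2 * 20 mod 23 = 12^2 * 20 = 6*20 = 5
  bit 4 = 1: r = r^2 * 20 mod 23 = 5^2 * 20 = 2*20 = 17
  -> B = 17
s = B^a = 17^18 mod 23  (bits of 18 = 10010)
  bit 0 = 1: r = r^2 * 17 mod 23 = 1^2 * 17 = 1*17 = 17
  bit 1 = 0: r = r^2 mod 23 = 17^2 = 13
  bit 2 = 0: r = r^2 mod 23 = 13^2 = 8
  bit 3 = 1: r = r^2 * 17 mod 23 = 8^2 * 17 = 18*17 = 7
  bit 4 = 0: r = r^2 mod 23 = 7^2 = 3
  -> s = B^a = 3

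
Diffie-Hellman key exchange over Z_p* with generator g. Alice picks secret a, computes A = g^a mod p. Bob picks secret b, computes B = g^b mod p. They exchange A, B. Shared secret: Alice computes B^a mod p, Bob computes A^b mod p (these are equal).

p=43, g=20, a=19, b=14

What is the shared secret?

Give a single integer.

Answer: 36

Derivation:
A = 20^19 mod 43  (bits of 19 = 10011)
  bit 0 = 1: r = r^2 * 20 mod 43 = 1^2 * 20 = 1*20 = 20
  bit 1 = 0: r = r^2 mod 43 = 20^2 = 13
  bit 2 = 0: r = r^2 mod 43 = 13^2 = 40
  bit 3 = 1: r = r^2 * 20 mod 43 = 40^2 * 20 = 9*20 = 8
  bit 4 = 1: r = r^2 * 20 mod 43 = 8^2 * 20 = 21*20 = 33
  -> A = 33
B = 20^14 mod 43  (bits of 14 = 1110)
  bit 0 = 1: r = r^2 * 20 mod 43 = 1^2 * 20 = 1*20 = 20
  bit 1 = 1: r = r^2 * 20 mod 43 = 20^2 * 20 = 13*20 = 2
  bit 2 = 1: r = r^2 * 20 mod 43 = 2^2 * 20 = 4*20 = 37
  bit 3 = 0: r = r^2 mod 43 = 37^2 = 36
  -> B = 36
s = B^a = 36^19 mod 43  (bits of 19 = 10011)
  bit 0 = 1: r = r^2 * 36 mod 43 = 1^2 * 36 = 1*36 = 36
  bit 1 = 0: r = r^2 mod 43 = 36^2 = 6
  bit 2 = 0: r = r^2 mod 43 = 6^2 = 36
  bit 3 = 1: r = r^2 * 36 mod 43 = 36^2 * 36 = 6*36 = 1
  bit 4 = 1: r = r^2 * 36 mod 43 = 1^2 * 36 = 1*36 = 36
  -> s = B^a = 36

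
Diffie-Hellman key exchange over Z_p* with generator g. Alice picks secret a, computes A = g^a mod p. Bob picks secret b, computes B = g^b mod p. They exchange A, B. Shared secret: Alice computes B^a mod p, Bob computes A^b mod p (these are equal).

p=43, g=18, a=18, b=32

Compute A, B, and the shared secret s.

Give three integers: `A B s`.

Answer: 35 38 11

Derivation:
A = 18^18 mod 43  (bits of 18 = 10010)
  bit 0 = 1: r = r^2 * 18 mod 43 = 1^2 * 18 = 1*18 = 18
  bit 1 = 0: r = r^2 mod 43 = 18^2 = 23
  bit 2 = 0: r = r^2 mod 43 = 23^2 = 13
  bit 3 = 1: r = r^2 * 18 mod 43 = 13^2 * 18 = 40*18 = 32
  bit 4 = 0: r = r^2 mod 43 = 32^2 = 35
  -> A = 35
B = 18^32 mod 43  (bits of 32 = 100000)
  bit 0 = 1: r = r^2 * 18 mod 43 = 1^2 * 18 = 1*18 = 18
  bit 1 = 0: r = r^2 mod 43 = 18^2 = 23
  bit 2 = 0: r = r^2 mod 43 = 23^2 = 13
  bit 3 = 0: r = r^2 mod 43 = 13^2 = 40
  bit 4 = 0: r = r^2 mod 43 = 40^2 = 9
  bit 5 = 0: r = r^2 mod 43 = 9^2 = 38
  -> B = 38
s = B^a = 38^18 mod 43  (bits of 18 = 10010)
  bit 0 = 1: r = r^2 * 38 mod 43 = 1^2 * 38 = 1*38 = 38
  bit 1 = 0: r = r^2 mod 43 = 38^2 = 25
  bit 2 = 0: r = r^2 mod 43 = 25^2 = 23
  bit 3 = 1: r = r^2 * 38 mod 43 = 23^2 * 38 = 13*38 = 21
  bit 4 = 0: r = r^2 mod 43 = 21^2 = 11
  -> s = B^a = 11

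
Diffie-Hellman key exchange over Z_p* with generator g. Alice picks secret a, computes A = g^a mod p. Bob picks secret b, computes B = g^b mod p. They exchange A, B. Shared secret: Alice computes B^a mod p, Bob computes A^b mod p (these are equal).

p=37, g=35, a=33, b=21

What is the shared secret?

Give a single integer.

Answer: 6

Derivation:
A = 35^33 mod 37  (bits of 33 = 100001)
  bit 0 = 1: r = r^2 * 35 mod 37 = 1^2 * 35 = 1*35 = 35
  bit 1 = 0: r = r^2 mod 37 = 35^2 = 4
  bit 2 = 0: r = r^2 mod 37 = 4^2 = 16
  bit 3 = 0: r = r^2 mod 37 = 16^2 = 34
  bit 4 = 0: r = r^2 mod 37 = 34^2 = 9
  bit 5 = 1: r = r^2 * 35 mod 37 = 9^2 * 35 = 7*35 = 23
  -> A = 23
B = 35^21 mod 37  (bits of 21 = 10101)
  bit 0 = 1: r = r^2 * 35 mod 37 = 1^2 * 35 = 1*35 = 35
  bit 1 = 0: r = r^2 mod 37 = 35^2 = 4
  bit 2 = 1: r = r^2 * 35 mod 37 = 4^2 * 35 = 16*35 = 5
  bit 3 = 0: r = r^2 mod 37 = 5^2 = 25
  bit 4 = 1: r = r^2 * 35 mod 37 = 25^2 * 35 = 33*35 = 8
  -> B = 8
s = B^a = 8^33 mod 37  (bits of 33 = 100001)
  bit 0 = 1: r = r^2 * 8 mod 37 = 1^2 * 8 = 1*8 = 8
  bit 1 = 0: r = r^2 mod 37 = 8^2 = 27
  bit 2 = 0: r = r^2 mod 37 = 27^2 = 26
  bit 3 = 0: r = r^2 mod 37 = 26^2 = 10
  bit 4 = 0: r = r^2 mod 37 = 10^2 = 26
  bit 5 = 1: r = r^2 * 8 mod 37 = 26^2 * 8 = 10*8 = 6
  -> s = B^a = 6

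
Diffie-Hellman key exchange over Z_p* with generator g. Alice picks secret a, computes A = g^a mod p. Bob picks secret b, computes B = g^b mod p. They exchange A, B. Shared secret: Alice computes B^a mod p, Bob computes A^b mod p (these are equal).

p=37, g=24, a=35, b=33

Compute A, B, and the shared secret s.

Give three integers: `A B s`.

A = 24^35 mod 37  (bits of 35 = 100011)
  bit 0 = 1: r = r^2 * 24 mod 37 = 1^2 * 24 = 1*24 = 24
  bit 1 = 0: r = r^2 mod 37 = 24^2 = 21
  bit 2 = 0: r = r^2 mod 37 = 21^2 = 34
  bit 3 = 0: r = r^2 mod 37 = 34^2 = 9
  bit 4 = 1: r = r^2 * 24 mod 37 = 9^2 * 24 = 7*24 = 20
  bit 5 = 1: r = r^2 * 24 mod 37 = 20^2 * 24 = 30*24 = 17
  -> A = 17
B = 24^33 mod 37  (bits of 33 = 100001)
  bit 0 = 1: r = r^2 * 24 mod 37 = 1^2 * 24 = 1*24 = 24
  bit 1 = 0: r = r^2 mod 37 = 24^2 = 21
  bit 2 = 0: r = r^2 mod 37 = 21^2 = 34
  bit 3 = 0: r = r^2 mod 37 = 34^2 = 9
  bit 4 = 0: r = r^2 mod 37 = 9^2 = 7
  bit 5 = 1: r = r^2 * 24 mod 37 = 7^2 * 24 = 12*24 = 29
  -> B = 29
s = B^a = 29^35 mod 37  (bits of 35 = 100011)
  bit 0 = 1: r = r^2 * 29 mod 37 = 1^2 * 29 = 1*29 = 29
  bit 1 = 0: r = r^2 mod 37 = 29^2 = 27
  bit 2 = 0: r = r^2 mod 37 = 27^2 = 26
  bit 3 = 0: r = r^2 mod 37 = 26^2 = 10
  bit 4 = 1: r = r^2 * 29 mod 37 = 10^2 * 29 = 26*29 = 14
  bit 5 = 1: r = r^2 * 29 mod 37 = 14^2 * 29 = 11*29 = 23
  -> s = B^a = 23

Answer: 17 29 23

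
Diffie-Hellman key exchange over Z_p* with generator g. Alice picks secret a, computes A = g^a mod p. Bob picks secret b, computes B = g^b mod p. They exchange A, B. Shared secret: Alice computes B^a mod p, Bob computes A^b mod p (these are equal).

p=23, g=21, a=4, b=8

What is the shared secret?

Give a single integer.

Answer: 12

Derivation:
A = 21^4 mod 23  (bits of 4 = 100)
  bit 0 = 1: r = r^2 * 21 mod 23 = 1^2 * 21 = 1*21 = 21
  bit 1 = 0: r = r^2 mod 23 = 21^2 = 4
  bit 2 = 0: r = r^2 mod 23 = 4^2 = 16
  -> A = 16
B = 21^8 mod 23  (bits of 8 = 1000)
  bit 0 = 1: r = r^2 * 21 mod 23 = 1^2 * 21 = 1*21 = 21
  bit 1 = 0: r = r^2 mod 23 = 21^2 = 4
  bit 2 = 0: r = r^2 mod 23 = 4^2 = 16
  bit 3 = 0: r = r^2 mod 23 = 16^2 = 3
  -> B = 3
s = B^a = 3^4 mod 23  (bits of 4 = 100)
  bit 0 = 1: r = r^2 * 3 mod 23 = 1^2 * 3 = 1*3 = 3
  bit 1 = 0: r = r^2 mod 23 = 3^2 = 9
  bit 2 = 0: r = r^2 mod 23 = 9^2 = 12
  -> s = B^a = 12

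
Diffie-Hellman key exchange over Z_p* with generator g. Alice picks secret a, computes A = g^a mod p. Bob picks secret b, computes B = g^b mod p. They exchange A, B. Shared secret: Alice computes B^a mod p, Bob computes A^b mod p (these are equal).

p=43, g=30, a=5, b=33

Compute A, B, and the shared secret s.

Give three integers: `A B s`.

Answer: 12 2 32

Derivation:
A = 30^5 mod 43  (bits of 5 = 101)
  bit 0 = 1: r = r^2 * 30 mod 43 = 1^2 * 30 = 1*30 = 30
  bit 1 = 0: r = r^2 mod 43 = 30^2 = 40
  bit 2 = 1: r = r^2 * 30 mod 43 = 40^2 * 30 = 9*30 = 12
  -> A = 12
B = 30^33 mod 43  (bits of 33 = 100001)
  bit 0 = 1: r = r^2 * 30 mod 43 = 1^2 * 30 = 1*30 = 30
  bit 1 = 0: r = r^2 mod 43 = 30^2 = 40
  bit 2 = 0: r = r^2 mod 43 = 40^2 = 9
  bit 3 = 0: r = r^2 mod 43 = 9^2 = 38
  bit 4 = 0: r = r^2 mod 43 = 38^2 = 25
  bit 5 = 1: r = r^2 * 30 mod 43 = 25^2 * 30 = 23*30 = 2
  -> B = 2
s = B^a = 2^5 mod 43  (bits of 5 = 101)
  bit 0 = 1: r = r^2 * 2 mod 43 = 1^2 * 2 = 1*2 = 2
  bit 1 = 0: r = r^2 mod 43 = 2^2 = 4
  bit 2 = 1: r = r^2 * 2 mod 43 = 4^2 * 2 = 16*2 = 32
  -> s = B^a = 32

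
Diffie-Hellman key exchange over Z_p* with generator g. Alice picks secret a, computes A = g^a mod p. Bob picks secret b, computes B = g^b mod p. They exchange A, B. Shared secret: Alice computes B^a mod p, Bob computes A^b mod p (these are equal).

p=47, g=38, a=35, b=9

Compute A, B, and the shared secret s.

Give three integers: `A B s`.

A = 38^35 mod 47  (bits of 35 = 100011)
  bit 0 = 1: r = r^2 * 38 mod 47 = 1^2 * 38 = 1*38 = 38
  bit 1 = 0: r = r^2 mod 47 = 38^2 = 34
  bit 2 = 0: r = r^2 mod 47 = 34^2 = 28
  bit 3 = 0: r = r^2 mod 47 = 28^2 = 32
  bit 4 = 1: r = r^2 * 38 mod 47 = 32^2 * 38 = 37*38 = 43
  bit 5 = 1: r = r^2 * 38 mod 47 = 43^2 * 38 = 16*38 = 44
  -> A = 44
B = 38^9 mod 47  (bits of 9 = 1001)
  bit 0 = 1: r = r^2 * 38 mod 47 = 1^2 * 38 = 1*38 = 38
  bit 1 = 0: r = r^2 mod 47 = 38^2 = 34
  bit 2 = 0: r = r^2 mod 47 = 34^2 = 28
  bit 3 = 1: r = r^2 * 38 mod 47 = 28^2 * 38 = 32*38 = 41
  -> B = 41
s = B^a = 41^35 mod 47  (bits of 35 = 100011)
  bit 0 = 1: r = r^2 * 41 mod 47 = 1^2 * 41 = 1*41 = 41
  bit 1 = 0: r = r^2 mod 47 = 41^2 = 36
  bit 2 = 0: r = r^2 mod 47 = 36^2 = 27
  bit 3 = 0: r = r^2 mod 47 = 27^2 = 24
  bit 4 = 1: r = r^2 * 41 mod 47 = 24^2 * 41 = 12*41 = 22
  bit 5 = 1: r = r^2 * 41 mod 47 = 22^2 * 41 = 14*41 = 10
  -> s = B^a = 10

Answer: 44 41 10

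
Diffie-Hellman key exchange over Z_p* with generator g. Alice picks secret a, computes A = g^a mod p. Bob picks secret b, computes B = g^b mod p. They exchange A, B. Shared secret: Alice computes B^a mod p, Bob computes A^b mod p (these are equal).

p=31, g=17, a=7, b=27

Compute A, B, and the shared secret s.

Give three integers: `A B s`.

Answer: 12 29 27

Derivation:
A = 17^7 mod 31  (bits of 7 = 111)
  bit 0 = 1: r = r^2 * 17 mod 31 = 1^2 * 17 = 1*17 = 17
  bit 1 = 1: r = r^2 * 17 mod 31 = 17^2 * 17 = 10*17 = 15
  bit 2 = 1: r = r^2 * 17 mod 31 = 15^2 * 17 = 8*17 = 12
  -> A = 12
B = 17^27 mod 31  (bits of 27 = 11011)
  bit 0 = 1: r = r^2 * 17 mod 31 = 1^2 * 17 = 1*17 = 17
  bit 1 = 1: r = r^2 * 17 mod 31 = 17^2 * 17 = 10*17 = 15
  bit 2 = 0: r = r^2 mod 31 = 15^2 = 8
  bit 3 = 1: r = r^2 * 17 mod 31 = 8^2 * 17 = 2*17 = 3
  bit 4 = 1: r = r^2 * 17 mod 31 = 3^2 * 17 = 9*17 = 29
  -> B = 29
s = B^a = 29^7 mod 31  (bits of 7 = 111)
  bit 0 = 1: r = r^2 * 29 mod 31 = 1^2 * 29 = 1*29 = 29
  bit 1 = 1: r = r^2 * 29 mod 31 = 29^2 * 29 = 4*29 = 23
  bit 2 = 1: r = r^2 * 29 mod 31 = 23^2 * 29 = 2*29 = 27
  -> s = B^a = 27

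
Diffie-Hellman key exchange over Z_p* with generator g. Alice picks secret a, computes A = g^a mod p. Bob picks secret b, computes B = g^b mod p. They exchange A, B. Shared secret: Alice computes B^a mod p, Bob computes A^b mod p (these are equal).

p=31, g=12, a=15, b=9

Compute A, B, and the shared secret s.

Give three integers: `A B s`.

Answer: 30 15 30

Derivation:
A = 12^15 mod 31  (bits of 15 = 1111)
  bit 0 = 1: r = r^2 * 12 mod 31 = 1^2 * 12 = 1*12 = 12
  bit 1 = 1: r = r^2 * 12 mod 31 = 12^2 * 12 = 20*12 = 23
  bit 2 = 1: r = r^2 * 12 mod 31 = 23^2 * 12 = 2*12 = 24
  bit 3 = 1: r = r^2 * 12 mod 31 = 24^2 * 12 = 18*12 = 30
  -> A = 30
B = 12^9 mod 31  (bits of 9 = 1001)
  bit 0 = 1: r = r^2 * 12 mod 31 = 1^2 * 12 = 1*12 = 12
  bit 1 = 0: r = r^2 mod 31 = 12^2 = 20
  bit 2 = 0: r = r^2 mod 31 = 20^2 = 28
  bit 3 = 1: r = r^2 * 12 mod 31 = 28^2 * 12 = 9*12 = 15
  -> B = 15
s = B^a = 15^15 mod 31  (bits of 15 = 1111)
  bit 0 = 1: r = r^2 * 15 mod 31 = 1^2 * 15 = 1*15 = 15
  bit 1 = 1: r = r^2 * 15 mod 31 = 15^2 * 15 = 8*15 = 27
  bit 2 = 1: r = r^2 * 15 mod 31 = 27^2 * 15 = 16*15 = 23
  bit 3 = 1: r = r^2 * 15 mod 31 = 23^2 * 15 = 2*15 = 30
  -> s = B^a = 30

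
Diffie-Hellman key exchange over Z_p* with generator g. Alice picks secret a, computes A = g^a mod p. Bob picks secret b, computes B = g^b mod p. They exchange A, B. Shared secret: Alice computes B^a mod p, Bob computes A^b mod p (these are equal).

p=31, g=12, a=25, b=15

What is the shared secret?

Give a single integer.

A = 12^25 mod 31  (bits of 25 = 11001)
  bit 0 = 1: r = r^2 * 12 mod 31 = 1^2 * 12 = 1*12 = 12
  bit 1 = 1: r = r^2 * 12 mod 31 = 12^2 * 12 = 20*12 = 23
  bit 2 = 0: r = r^2 mod 31 = 23^2 = 2
  bit 3 = 0: r = r^2 mod 31 = 2^2 = 4
  bit 4 = 1: r = r^2 * 12 mod 31 = 4^2 * 12 = 16*12 = 6
  -> A = 6
B = 12^15 mod 31  (bits of 15 = 1111)
  bit 0 = 1: r = r^2 * 12 mod 31 = 1^2 * 12 = 1*12 = 12
  bit 1 = 1: r = r^2 * 12 mod 31 = 12^2 * 12 = 20*12 = 23
  bit 2 = 1: r = r^2 * 12 mod 31 = 23^2 * 12 = 2*12 = 24
  bit 3 = 1: r = r^2 * 12 mod 31 = 24^2 * 12 = 18*12 = 30
  -> B = 30
s = B^a = 30^25 mod 31  (bits of 25 = 11001)
  bit 0 = 1: r = r^2 * 30 mod 31 = 1^2 * 30 = 1*30 = 30
  bit 1 = 1: r = r^2 * 30 mod 31 = 30^2 * 30 = 1*30 = 30
  bit 2 = 0: r = r^2 mod 31 = 30^2 = 1
  bit 3 = 0: r = r^2 mod 31 = 1^2 = 1
  bit 4 = 1: r = r^2 * 30 mod 31 = 1^2 * 30 = 1*30 = 30
  -> s = B^a = 30

Answer: 30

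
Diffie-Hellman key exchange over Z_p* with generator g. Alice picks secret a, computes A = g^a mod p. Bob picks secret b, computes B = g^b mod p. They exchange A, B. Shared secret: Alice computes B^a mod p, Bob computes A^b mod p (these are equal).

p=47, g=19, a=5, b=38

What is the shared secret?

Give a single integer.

A = 19^5 mod 47  (bits of 5 = 101)
  bit 0 = 1: r = r^2 * 19 mod 47 = 1^2 * 19 = 1*19 = 19
  bit 1 = 0: r = r^2 mod 47 = 19^2 = 32
  bit 2 = 1: r = r^2 * 19 mod 47 = 32^2 * 19 = 37*19 = 45
  -> A = 45
B = 19^38 mod 47  (bits of 38 = 100110)
  bit 0 = 1: r = r^2 * 19 mod 47 = 1^2 * 19 = 1*19 = 19
  bit 1 = 0: r = r^2 mod 47 = 19^2 = 32
  bit 2 = 0: r = r^2 mod 47 = 32^2 = 37
  bit 3 = 1: r = r^2 * 19 mod 47 = 37^2 * 19 = 6*19 = 20
  bit 4 = 1: r = r^2 * 19 mod 47 = 20^2 * 19 = 24*19 = 33
  bit 5 = 0: r = r^2 mod 47 = 33^2 = 8
  -> B = 8
s = B^a = 8^5 mod 47  (bits of 5 = 101)
  bit 0 = 1: r = r^2 * 8 mod 47 = 1^2 * 8 = 1*8 = 8
  bit 1 = 0: r = r^2 mod 47 = 8^2 = 17
  bit 2 = 1: r = r^2 * 8 mod 47 = 17^2 * 8 = 7*8 = 9
  -> s = B^a = 9

Answer: 9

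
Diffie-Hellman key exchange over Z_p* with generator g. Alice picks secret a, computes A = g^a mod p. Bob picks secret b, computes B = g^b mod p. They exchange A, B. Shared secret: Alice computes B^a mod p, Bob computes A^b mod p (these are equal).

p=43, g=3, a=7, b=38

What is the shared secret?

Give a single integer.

Answer: 36

Derivation:
A = 3^7 mod 43  (bits of 7 = 111)
  bit 0 = 1: r = r^2 * 3 mod 43 = 1^2 * 3 = 1*3 = 3
  bit 1 = 1: r = r^2 * 3 mod 43 = 3^2 * 3 = 9*3 = 27
  bit 2 = 1: r = r^2 * 3 mod 43 = 27^2 * 3 = 41*3 = 37
  -> A = 37
B = 3^38 mod 43  (bits of 38 = 100110)
  bit 0 = 1: r = r^2 * 3 mod 43 = 1^2 * 3 = 1*3 = 3
  bit 1 = 0: r = r^2 mod 43 = 3^2 = 9
  bit 2 = 0: r = r^2 mod 43 = 9^2 = 38
  bit 3 = 1: r = r^2 * 3 mod 43 = 38^2 * 3 = 25*3 = 32
  bit 4 = 1: r = r^2 * 3 mod 43 = 32^2 * 3 = 35*3 = 19
  bit 5 = 0: r = r^2 mod 43 = 19^2 = 17
  -> B = 17
s = B^a = 17^7 mod 43  (bits of 7 = 111)
  bit 0 = 1: r = r^2 * 17 mod 43 = 1^2 * 17 = 1*17 = 17
  bit 1 = 1: r = r^2 * 17 mod 43 = 17^2 * 17 = 31*17 = 11
  bit 2 = 1: r = r^2 * 17 mod 43 = 11^2 * 17 = 35*17 = 36
  -> s = B^a = 36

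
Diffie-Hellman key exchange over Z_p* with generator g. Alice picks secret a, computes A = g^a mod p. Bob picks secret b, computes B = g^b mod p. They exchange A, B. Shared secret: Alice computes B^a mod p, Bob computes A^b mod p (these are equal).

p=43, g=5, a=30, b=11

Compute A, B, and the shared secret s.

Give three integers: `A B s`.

Answer: 21 34 35

Derivation:
A = 5^30 mod 43  (bits of 30 = 11110)
  bit 0 = 1: r = r^2 * 5 mod 43 = 1^2 * 5 = 1*5 = 5
  bit 1 = 1: r = r^2 * 5 mod 43 = 5^2 * 5 = 25*5 = 39
  bit 2 = 1: r = r^2 * 5 mod 43 = 39^2 * 5 = 16*5 = 37
  bit 3 = 1: r = r^2 * 5 mod 43 = 37^2 * 5 = 36*5 = 8
  bit 4 = 0: r = r^2 mod 43 = 8^2 = 21
  -> A = 21
B = 5^11 mod 43  (bits of 11 = 1011)
  bit 0 = 1: r = r^2 * 5 mod 43 = 1^2 * 5 = 1*5 = 5
  bit 1 = 0: r = r^2 mod 43 = 5^2 = 25
  bit 2 = 1: r = r^2 * 5 mod 43 = 25^2 * 5 = 23*5 = 29
  bit 3 = 1: r = r^2 * 5 mod 43 = 29^2 * 5 = 24*5 = 34
  -> B = 34
s = B^a = 34^30 mod 43  (bits of 30 = 11110)
  bit 0 = 1: r = r^2 * 34 mod 43 = 1^2 * 34 = 1*34 = 34
  bit 1 = 1: r = r^2 * 34 mod 43 = 34^2 * 34 = 38*34 = 2
  bit 2 = 1: r = r^2 * 34 mod 43 = 2^2 * 34 = 4*34 = 7
  bit 3 = 1: r = r^2 * 34 mod 43 = 7^2 * 34 = 6*34 = 32
  bit 4 = 0: r = r^2 mod 43 = 32^2 = 35
  -> s = B^a = 35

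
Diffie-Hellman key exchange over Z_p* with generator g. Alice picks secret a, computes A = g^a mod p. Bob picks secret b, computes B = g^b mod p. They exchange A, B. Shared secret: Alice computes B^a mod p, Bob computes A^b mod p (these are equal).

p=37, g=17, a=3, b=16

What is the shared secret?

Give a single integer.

A = 17^3 mod 37  (bits of 3 = 11)
  bit 0 = 1: r = r^2 * 17 mod 37 = 1^2 * 17 = 1*17 = 17
  bit 1 = 1: r = r^2 * 17 mod 37 = 17^2 * 17 = 30*17 = 29
  -> A = 29
B = 17^16 mod 37  (bits of 16 = 10000)
  bit 0 = 1: r = r^2 * 17 mod 37 = 1^2 * 17 = 1*17 = 17
  bit 1 = 0: r = r^2 mod 37 = 17^2 = 30
  bit 2 = 0: r = r^2 mod 37 = 30^2 = 12
  bit 3 = 0: r = r^2 mod 37 = 12^2 = 33
  bit 4 = 0: r = r^2 mod 37 = 33^2 = 16
  -> B = 16
s = B^a = 16^3 mod 37  (bits of 3 = 11)
  bit 0 = 1: r = r^2 * 16 mod 37 = 1^2 * 16 = 1*16 = 16
  bit 1 = 1: r = r^2 * 16 mod 37 = 16^2 * 16 = 34*16 = 26
  -> s = B^a = 26

Answer: 26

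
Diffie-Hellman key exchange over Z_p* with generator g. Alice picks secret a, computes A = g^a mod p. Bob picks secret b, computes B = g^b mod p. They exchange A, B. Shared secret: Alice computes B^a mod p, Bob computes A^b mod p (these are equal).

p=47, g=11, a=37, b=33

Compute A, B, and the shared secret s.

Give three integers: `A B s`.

A = 11^37 mod 47  (bits of 37 = 100101)
  bit 0 = 1: r = r^2 * 11 mod 47 = 1^2 * 11 = 1*11 = 11
  bit 1 = 0: r = r^2 mod 47 = 11^2 = 27
  bit 2 = 0: r = r^2 mod 47 = 27^2 = 24
  bit 3 = 1: r = r^2 * 11 mod 47 = 24^2 * 11 = 12*11 = 38
  bit 4 = 0: r = r^2 mod 47 = 38^2 = 34
  bit 5 = 1: r = r^2 * 11 mod 47 = 34^2 * 11 = 28*11 = 26
  -> A = 26
B = 11^33 mod 47  (bits of 33 = 100001)
  bit 0 = 1: r = r^2 * 11 mod 47 = 1^2 * 11 = 1*11 = 11
  bit 1 = 0: r = r^2 mod 47 = 11^2 = 27
  bit 2 = 0: r = r^2 mod 47 = 27^2 = 24
  bit 3 = 0: r = r^2 mod 47 = 24^2 = 12
  bit 4 = 0: r = r^2 mod 47 = 12^2 = 3
  bit 5 = 1: r = r^2 * 11 mod 47 = 3^2 * 11 = 9*11 = 5
  -> B = 5
s = B^a = 5^37 mod 47  (bits of 37 = 100101)
  bit 0 = 1: r = r^2 * 5 mod 47 = 1^2 * 5 = 1*5 = 5
  bit 1 = 0: r = r^2 mod 47 = 5^2 = 25
  bit 2 = 0: r = r^2 mod 47 = 25^2 = 14
  bit 3 = 1: r = r^2 * 5 mod 47 = 14^2 * 5 = 8*5 = 40
  bit 4 = 0: r = r^2 mod 47 = 40^2 = 2
  bit 5 = 1: r = r^2 * 5 mod 47 = 2^2 * 5 = 4*5 = 20
  -> s = B^a = 20

Answer: 26 5 20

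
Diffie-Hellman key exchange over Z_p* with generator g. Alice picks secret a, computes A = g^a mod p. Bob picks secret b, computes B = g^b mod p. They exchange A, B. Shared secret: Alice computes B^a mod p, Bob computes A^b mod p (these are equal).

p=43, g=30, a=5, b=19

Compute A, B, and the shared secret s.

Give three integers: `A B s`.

Answer: 12 29 20

Derivation:
A = 30^5 mod 43  (bits of 5 = 101)
  bit 0 = 1: r = r^2 * 30 mod 43 = 1^2 * 30 = 1*30 = 30
  bit 1 = 0: r = r^2 mod 43 = 30^2 = 40
  bit 2 = 1: r = r^2 * 30 mod 43 = 40^2 * 30 = 9*30 = 12
  -> A = 12
B = 30^19 mod 43  (bits of 19 = 10011)
  bit 0 = 1: r = r^2 * 30 mod 43 = 1^2 * 30 = 1*30 = 30
  bit 1 = 0: r = r^2 mod 43 = 30^2 = 40
  bit 2 = 0: r = r^2 mod 43 = 40^2 = 9
  bit 3 = 1: r = r^2 * 30 mod 43 = 9^2 * 30 = 38*30 = 22
  bit 4 = 1: r = r^2 * 30 mod 43 = 22^2 * 30 = 11*30 = 29
  -> B = 29
s = B^a = 29^5 mod 43  (bits of 5 = 101)
  bit 0 = 1: r = r^2 * 29 mod 43 = 1^2 * 29 = 1*29 = 29
  bit 1 = 0: r = r^2 mod 43 = 29^2 = 24
  bit 2 = 1: r = r^2 * 29 mod 43 = 24^2 * 29 = 17*29 = 20
  -> s = B^a = 20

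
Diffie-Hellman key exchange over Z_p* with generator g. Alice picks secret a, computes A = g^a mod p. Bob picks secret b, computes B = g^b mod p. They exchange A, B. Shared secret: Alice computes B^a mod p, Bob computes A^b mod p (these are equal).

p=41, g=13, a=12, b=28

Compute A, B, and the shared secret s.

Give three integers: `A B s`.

Answer: 4 31 18

Derivation:
A = 13^12 mod 41  (bits of 12 = 1100)
  bit 0 = 1: r = r^2 * 13 mod 41 = 1^2 * 13 = 1*13 = 13
  bit 1 = 1: r = r^2 * 13 mod 41 = 13^2 * 13 = 5*13 = 24
  bit 2 = 0: r = r^2 mod 41 = 24^2 = 2
  bit 3 = 0: r = r^2 mod 41 = 2^2 = 4
  -> A = 4
B = 13^28 mod 41  (bits of 28 = 11100)
  bit 0 = 1: r = r^2 * 13 mod 41 = 1^2 * 13 = 1*13 = 13
  bit 1 = 1: r = r^2 * 13 mod 41 = 13^2 * 13 = 5*13 = 24
  bit 2 = 1: r = r^2 * 13 mod 41 = 24^2 * 13 = 2*13 = 26
  bit 3 = 0: r = r^2 mod 41 = 26^2 = 20
  bit 4 = 0: r = r^2 mod 41 = 20^2 = 31
  -> B = 31
s = B^a = 31^12 mod 41  (bits of 12 = 1100)
  bit 0 = 1: r = r^2 * 31 mod 41 = 1^2 * 31 = 1*31 = 31
  bit 1 = 1: r = r^2 * 31 mod 41 = 31^2 * 31 = 18*31 = 25
  bit 2 = 0: r = r^2 mod 41 = 25^2 = 10
  bit 3 = 0: r = r^2 mod 41 = 10^2 = 18
  -> s = B^a = 18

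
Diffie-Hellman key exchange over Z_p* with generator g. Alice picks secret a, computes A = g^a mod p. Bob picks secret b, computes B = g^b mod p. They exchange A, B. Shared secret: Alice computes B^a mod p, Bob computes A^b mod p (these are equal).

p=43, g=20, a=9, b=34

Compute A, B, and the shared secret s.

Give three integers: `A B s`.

A = 20^9 mod 43  (bits of 9 = 1001)
  bit 0 = 1: r = r^2 * 20 mod 43 = 1^2 * 20 = 1*20 = 20
  bit 1 = 0: r = r^2 mod 43 = 20^2 = 13
  bit 2 = 0: r = r^2 mod 43 = 13^2 = 40
  bit 3 = 1: r = r^2 * 20 mod 43 = 40^2 * 20 = 9*20 = 8
  -> A = 8
B = 20^34 mod 43  (bits of 34 = 100010)
  bit 0 = 1: r = r^2 * 20 mod 43 = 1^2 * 20 = 1*20 = 20
  bit 1 = 0: r = r^2 mod 43 = 20^2 = 13
  bit 2 = 0: r = r^2 mod 43 = 13^2 = 40
  bit 3 = 0: r = r^2 mod 43 = 40^2 = 9
  bit 4 = 1: r = r^2 * 20 mod 43 = 9^2 * 20 = 38*20 = 29
  bit 5 = 0: r = r^2 mod 43 = 29^2 = 24
  -> B = 24
s = B^a = 24^9 mod 43  (bits of 9 = 1001)
  bit 0 = 1: r = r^2 * 24 mod 43 = 1^2 * 24 = 1*24 = 24
  bit 1 = 0: r = r^2 mod 43 = 24^2 = 17
  bit 2 = 0: r = r^2 mod 43 = 17^2 = 31
  bit 3 = 1: r = r^2 * 24 mod 43 = 31^2 * 24 = 15*24 = 16
  -> s = B^a = 16

Answer: 8 24 16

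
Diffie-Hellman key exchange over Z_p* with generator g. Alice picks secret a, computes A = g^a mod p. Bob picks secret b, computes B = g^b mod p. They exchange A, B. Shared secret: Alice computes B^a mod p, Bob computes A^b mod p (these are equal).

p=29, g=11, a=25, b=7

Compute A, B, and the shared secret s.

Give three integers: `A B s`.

A = 11^25 mod 29  (bits of 25 = 11001)
  bit 0 = 1: r = r^2 * 11 mod 29 = 1^2 * 11 = 1*11 = 11
  bit 1 = 1: r = r^2 * 11 mod 29 = 11^2 * 11 = 5*11 = 26
  bit 2 = 0: r = r^2 mod 29 = 26^2 = 9
  bit 3 = 0: r = r^2 mod 29 = 9^2 = 23
  bit 4 = 1: r = r^2 * 11 mod 29 = 23^2 * 11 = 7*11 = 19
  -> A = 19
B = 11^7 mod 29  (bits of 7 = 111)
  bit 0 = 1: r = r^2 * 11 mod 29 = 1^2 * 11 = 1*11 = 11
  bit 1 = 1: r = r^2 * 11 mod 29 = 11^2 * 11 = 5*11 = 26
  bit 2 = 1: r = r^2 * 11 mod 29 = 26^2 * 11 = 9*11 = 12
  -> B = 12
s = B^a = 12^25 mod 29  (bits of 25 = 11001)
  bit 0 = 1: r = r^2 * 12 mod 29 = 1^2 * 12 = 1*12 = 12
  bit 1 = 1: r = r^2 * 12 mod 29 = 12^2 * 12 = 28*12 = 17
  bit 2 = 0: r = r^2 mod 29 = 17^2 = 28
  bit 3 = 0: r = r^2 mod 29 = 28^2 = 1
  bit 4 = 1: r = r^2 * 12 mod 29 = 1^2 * 12 = 1*12 = 12
  -> s = B^a = 12

Answer: 19 12 12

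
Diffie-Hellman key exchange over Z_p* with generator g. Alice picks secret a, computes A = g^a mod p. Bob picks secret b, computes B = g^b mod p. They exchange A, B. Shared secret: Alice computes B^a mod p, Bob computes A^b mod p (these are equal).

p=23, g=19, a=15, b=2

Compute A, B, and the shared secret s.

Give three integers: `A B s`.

A = 19^15 mod 23  (bits of 15 = 1111)
  bit 0 = 1: r = r^2 * 19 mod 23 = 1^2 * 19 = 1*19 = 19
  bit 1 = 1: r = r^2 * 19 mod 23 = 19^2 * 19 = 16*19 = 5
  bit 2 = 1: r = r^2 * 19 mod 23 = 5^2 * 19 = 2*19 = 15
  bit 3 = 1: r = r^2 * 19 mod 23 = 15^2 * 19 = 18*19 = 20
  -> A = 20
B = 19^2 mod 23  (bits of 2 = 10)
  bit 0 = 1: r = r^2 * 19 mod 23 = 1^2 * 19 = 1*19 = 19
  bit 1 = 0: r = r^2 mod 23 = 19^2 = 16
  -> B = 16
s = B^a = 16^15 mod 23  (bits of 15 = 1111)
  bit 0 = 1: r = r^2 * 16 mod 23 = 1^2 * 16 = 1*16 = 16
  bit 1 = 1: r = r^2 * 16 mod 23 = 16^2 * 16 = 3*16 = 2
  bit 2 = 1: r = r^2 * 16 mod 23 = 2^2 * 16 = 4*16 = 18
  bit 3 = 1: r = r^2 * 16 mod 23 = 18^2 * 16 = 2*16 = 9
  -> s = B^a = 9

Answer: 20 16 9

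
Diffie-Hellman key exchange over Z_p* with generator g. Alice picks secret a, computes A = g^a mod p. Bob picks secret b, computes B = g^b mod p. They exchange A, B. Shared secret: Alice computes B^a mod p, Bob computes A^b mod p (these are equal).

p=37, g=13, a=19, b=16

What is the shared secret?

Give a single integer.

A = 13^19 mod 37  (bits of 19 = 10011)
  bit 0 = 1: r = r^2 * 13 mod 37 = 1^2 * 13 = 1*13 = 13
  bit 1 = 0: r = r^2 mod 37 = 13^2 = 21
  bit 2 = 0: r = r^2 mod 37 = 21^2 = 34
  bit 3 = 1: r = r^2 * 13 mod 37 = 34^2 * 13 = 9*13 = 6
  bit 4 = 1: r = r^2 * 13 mod 37 = 6^2 * 13 = 36*13 = 24
  -> A = 24
B = 13^16 mod 37  (bits of 16 = 10000)
  bit 0 = 1: r = r^2 * 13 mod 37 = 1^2 * 13 = 1*13 = 13
  bit 1 = 0: r = r^2 mod 37 = 13^2 = 21
  bit 2 = 0: r = r^2 mod 37 = 21^2 = 34
  bit 3 = 0: r = r^2 mod 37 = 34^2 = 9
  bit 4 = 0: r = r^2 mod 37 = 9^2 = 7
  -> B = 7
s = B^a = 7^19 mod 37  (bits of 19 = 10011)
  bit 0 = 1: r = r^2 * 7 mod 37 = 1^2 * 7 = 1*7 = 7
  bit 1 = 0: r = r^2 mod 37 = 7^2 = 12
  bit 2 = 0: r = r^2 mod 37 = 12^2 = 33
  bit 3 = 1: r = r^2 * 7 mod 37 = 33^2 * 7 = 16*7 = 1
  bit 4 = 1: r = r^2 * 7 mod 37 = 1^2 * 7 = 1*7 = 7
  -> s = B^a = 7

Answer: 7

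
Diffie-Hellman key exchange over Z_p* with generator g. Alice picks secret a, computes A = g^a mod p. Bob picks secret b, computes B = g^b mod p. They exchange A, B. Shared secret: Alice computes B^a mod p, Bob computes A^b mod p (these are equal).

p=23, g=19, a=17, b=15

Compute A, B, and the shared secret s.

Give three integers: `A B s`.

Answer: 21 20 7

Derivation:
A = 19^17 mod 23  (bits of 17 = 10001)
  bit 0 = 1: r = r^2 * 19 mod 23 = 1^2 * 19 = 1*19 = 19
  bit 1 = 0: r = r^2 mod 23 = 19^2 = 16
  bit 2 = 0: r = r^2 mod 23 = 16^2 = 3
  bit 3 = 0: r = r^2 mod 23 = 3^2 = 9
  bit 4 = 1: r = r^2 * 19 mod 23 = 9^2 * 19 = 12*19 = 21
  -> A = 21
B = 19^15 mod 23  (bits of 15 = 1111)
  bit 0 = 1: r = r^2 * 19 mod 23 = 1^2 * 19 = 1*19 = 19
  bit 1 = 1: r = r^2 * 19 mod 23 = 19^2 * 19 = 16*19 = 5
  bit 2 = 1: r = r^2 * 19 mod 23 = 5^2 * 19 = 2*19 = 15
  bit 3 = 1: r = r^2 * 19 mod 23 = 15^2 * 19 = 18*19 = 20
  -> B = 20
s = B^a = 20^17 mod 23  (bits of 17 = 10001)
  bit 0 = 1: r = r^2 * 20 mod 23 = 1^2 * 20 = 1*20 = 20
  bit 1 = 0: r = r^2 mod 23 = 20^2 = 9
  bit 2 = 0: r = r^2 mod 23 = 9^2 = 12
  bit 3 = 0: r = r^2 mod 23 = 12^2 = 6
  bit 4 = 1: r = r^2 * 20 mod 23 = 6^2 * 20 = 13*20 = 7
  -> s = B^a = 7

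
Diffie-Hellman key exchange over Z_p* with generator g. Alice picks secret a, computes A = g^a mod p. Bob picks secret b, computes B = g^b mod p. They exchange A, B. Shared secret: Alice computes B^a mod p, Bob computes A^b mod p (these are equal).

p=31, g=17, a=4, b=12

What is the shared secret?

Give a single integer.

A = 17^4 mod 31  (bits of 4 = 100)
  bit 0 = 1: r = r^2 * 17 mod 31 = 1^2 * 17 = 1*17 = 17
  bit 1 = 0: r = r^2 mod 31 = 17^2 = 10
  bit 2 = 0: r = r^2 mod 31 = 10^2 = 7
  -> A = 7
B = 17^12 mod 31  (bits of 12 = 1100)
  bit 0 = 1: r = r^2 * 17 mod 31 = 1^2 * 17 = 1*17 = 17
  bit 1 = 1: r = r^2 * 17 mod 31 = 17^2 * 17 = 10*17 = 15
  bit 2 = 0: r = r^2 mod 31 = 15^2 = 8
  bit 3 = 0: r = r^2 mod 31 = 8^2 = 2
  -> B = 2
s = B^a = 2^4 mod 31  (bits of 4 = 100)
  bit 0 = 1: r = r^2 * 2 mod 31 = 1^2 * 2 = 1*2 = 2
  bit 1 = 0: r = r^2 mod 31 = 2^2 = 4
  bit 2 = 0: r = r^2 mod 31 = 4^2 = 16
  -> s = B^a = 16

Answer: 16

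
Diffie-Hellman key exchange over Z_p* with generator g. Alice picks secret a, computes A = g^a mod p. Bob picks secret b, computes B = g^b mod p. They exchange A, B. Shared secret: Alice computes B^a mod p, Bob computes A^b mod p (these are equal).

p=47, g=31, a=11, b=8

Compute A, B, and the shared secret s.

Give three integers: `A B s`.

Answer: 35 42 34

Derivation:
A = 31^11 mod 47  (bits of 11 = 1011)
  bit 0 = 1: r = r^2 * 31 mod 47 = 1^2 * 31 = 1*31 = 31
  bit 1 = 0: r = r^2 mod 47 = 31^2 = 21
  bit 2 = 1: r = r^2 * 31 mod 47 = 21^2 * 31 = 18*31 = 41
  bit 3 = 1: r = r^2 * 31 mod 47 = 41^2 * 31 = 36*31 = 35
  -> A = 35
B = 31^8 mod 47  (bits of 8 = 1000)
  bit 0 = 1: r = r^2 * 31 mod 47 = 1^2 * 31 = 1*31 = 31
  bit 1 = 0: r = r^2 mod 47 = 31^2 = 21
  bit 2 = 0: r = r^2 mod 47 = 21^2 = 18
  bit 3 = 0: r = r^2 mod 47 = 18^2 = 42
  -> B = 42
s = B^a = 42^11 mod 47  (bits of 11 = 1011)
  bit 0 = 1: r = r^2 * 42 mod 47 = 1^2 * 42 = 1*42 = 42
  bit 1 = 0: r = r^2 mod 47 = 42^2 = 25
  bit 2 = 1: r = r^2 * 42 mod 47 = 25^2 * 42 = 14*42 = 24
  bit 3 = 1: r = r^2 * 42 mod 47 = 24^2 * 42 = 12*42 = 34
  -> s = B^a = 34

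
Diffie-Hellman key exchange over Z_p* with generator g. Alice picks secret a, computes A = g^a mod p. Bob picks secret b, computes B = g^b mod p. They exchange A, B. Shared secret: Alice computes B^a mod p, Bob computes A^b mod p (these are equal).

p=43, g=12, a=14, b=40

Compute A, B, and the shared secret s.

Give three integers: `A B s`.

Answer: 36 23 36

Derivation:
A = 12^14 mod 43  (bits of 14 = 1110)
  bit 0 = 1: r = r^2 * 12 mod 43 = 1^2 * 12 = 1*12 = 12
  bit 1 = 1: r = r^2 * 12 mod 43 = 12^2 * 12 = 15*12 = 8
  bit 2 = 1: r = r^2 * 12 mod 43 = 8^2 * 12 = 21*12 = 37
  bit 3 = 0: r = r^2 mod 43 = 37^2 = 36
  -> A = 36
B = 12^40 mod 43  (bits of 40 = 101000)
  bit 0 = 1: r = r^2 * 12 mod 43 = 1^2 * 12 = 1*12 = 12
  bit 1 = 0: r = r^2 mod 43 = 12^2 = 15
  bit 2 = 1: r = r^2 * 12 mod 43 = 15^2 * 12 = 10*12 = 34
  bit 3 = 0: r = r^2 mod 43 = 34^2 = 38
  bit 4 = 0: r = r^2 mod 43 = 38^2 = 25
  bit 5 = 0: r = r^2 mod 43 = 25^2 = 23
  -> B = 23
s = B^a = 23^14 mod 43  (bits of 14 = 1110)
  bit 0 = 1: r = r^2 * 23 mod 43 = 1^2 * 23 = 1*23 = 23
  bit 1 = 1: r = r^2 * 23 mod 43 = 23^2 * 23 = 13*23 = 41
  bit 2 = 1: r = r^2 * 23 mod 43 = 41^2 * 23 = 4*23 = 6
  bit 3 = 0: r = r^2 mod 43 = 6^2 = 36
  -> s = B^a = 36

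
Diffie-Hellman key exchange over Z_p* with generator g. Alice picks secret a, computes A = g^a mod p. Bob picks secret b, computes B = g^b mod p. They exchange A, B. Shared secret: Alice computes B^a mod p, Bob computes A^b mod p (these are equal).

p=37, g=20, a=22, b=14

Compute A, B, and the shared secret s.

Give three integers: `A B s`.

Answer: 25 3 7

Derivation:
A = 20^22 mod 37  (bits of 22 = 10110)
  bit 0 = 1: r = r^2 * 20 mod 37 = 1^2 * 20 = 1*20 = 20
  bit 1 = 0: r = r^2 mod 37 = 20^2 = 30
  bit 2 = 1: r = r^2 * 20 mod 37 = 30^2 * 20 = 12*20 = 18
  bit 3 = 1: r = r^2 * 20 mod 37 = 18^2 * 20 = 28*20 = 5
  bit 4 = 0: r = r^2 mod 37 = 5^2 = 25
  -> A = 25
B = 20^14 mod 37  (bits of 14 = 1110)
  bit 0 = 1: r = r^2 * 20 mod 37 = 1^2 * 20 = 1*20 = 20
  bit 1 = 1: r = r^2 * 20 mod 37 = 20^2 * 20 = 30*20 = 8
  bit 2 = 1: r = r^2 * 20 mod 37 = 8^2 * 20 = 27*20 = 22
  bit 3 = 0: r = r^2 mod 37 = 22^2 = 3
  -> B = 3
s = B^a = 3^22 mod 37  (bits of 22 = 10110)
  bit 0 = 1: r = r^2 * 3 mod 37 = 1^2 * 3 = 1*3 = 3
  bit 1 = 0: r = r^2 mod 37 = 3^2 = 9
  bit 2 = 1: r = r^2 * 3 mod 37 = 9^2 * 3 = 7*3 = 21
  bit 3 = 1: r = r^2 * 3 mod 37 = 21^2 * 3 = 34*3 = 28
  bit 4 = 0: r = r^2 mod 37 = 28^2 = 7
  -> s = B^a = 7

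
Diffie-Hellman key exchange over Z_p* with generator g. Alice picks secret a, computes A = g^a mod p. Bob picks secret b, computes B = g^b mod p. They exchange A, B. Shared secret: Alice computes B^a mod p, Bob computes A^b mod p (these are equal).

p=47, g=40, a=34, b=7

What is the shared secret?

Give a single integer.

A = 40^34 mod 47  (bits of 34 = 100010)
  bit 0 = 1: r = r^2 * 40 mod 47 = 1^2 * 40 = 1*40 = 40
  bit 1 = 0: r = r^2 mod 47 = 40^2 = 2
  bit 2 = 0: r = r^2 mod 47 = 2^2 = 4
  bit 3 = 0: r = r^2 mod 47 = 4^2 = 16
  bit 4 = 1: r = r^2 * 40 mod 47 = 16^2 * 40 = 21*40 = 41
  bit 5 = 0: r = r^2 mod 47 = 41^2 = 36
  -> A = 36
B = 40^7 mod 47  (bits of 7 = 111)
  bit 0 = 1: r = r^2 * 40 mod 47 = 1^2 * 40 = 1*40 = 40
  bit 1 = 1: r = r^2 * 40 mod 47 = 40^2 * 40 = 2*40 = 33
  bit 2 = 1: r = r^2 * 40 mod 47 = 33^2 * 40 = 8*40 = 38
  -> B = 38
s = B^a = 38^34 mod 47  (bits of 34 = 100010)
  bit 0 = 1: r = r^2 * 38 mod 47 = 1^2 * 38 = 1*38 = 38
  bit 1 = 0: r = r^2 mod 47 = 38^2 = 34
  bit 2 = 0: r = r^2 mod 47 = 34^2 = 28
  bit 3 = 0: r = r^2 mod 47 = 28^2 = 32
  bit 4 = 1: r = r^2 * 38 mod 47 = 32^2 * 38 = 37*38 = 43
  bit 5 = 0: r = r^2 mod 47 = 43^2 = 16
  -> s = B^a = 16

Answer: 16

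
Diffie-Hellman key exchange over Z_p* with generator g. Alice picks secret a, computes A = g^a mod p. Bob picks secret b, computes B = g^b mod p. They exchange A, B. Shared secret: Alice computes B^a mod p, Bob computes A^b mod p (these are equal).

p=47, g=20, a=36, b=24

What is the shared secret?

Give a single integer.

Answer: 32

Derivation:
A = 20^36 mod 47  (bits of 36 = 100100)
  bit 0 = 1: r = r^2 * 20 mod 47 = 1^2 * 20 = 1*20 = 20
  bit 1 = 0: r = r^2 mod 47 = 20^2 = 24
  bit 2 = 0: r = r^2 mod 47 = 24^2 = 12
  bit 3 = 1: r = r^2 * 20 mod 47 = 12^2 * 20 = 3*20 = 13
  bit 4 = 0: r = r^2 mod 47 = 13^2 = 28
  bit 5 = 0: r = r^2 mod 47 = 28^2 = 32
  -> A = 32
B = 20^24 mod 47  (bits of 24 = 11000)
  bit 0 = 1: r = r^2 * 20 mod 47 = 1^2 * 20 = 1*20 = 20
  bit 1 = 1: r = r^2 * 20 mod 47 = 20^2 * 20 = 24*20 = 10
  bit 2 = 0: r = r^2 mod 47 = 10^2 = 6
  bit 3 = 0: r = r^2 mod 47 = 6^2 = 36
  bit 4 = 0: r = r^2 mod 47 = 36^2 = 27
  -> B = 27
s = B^a = 27^36 mod 47  (bits of 36 = 100100)
  bit 0 = 1: r = r^2 * 27 mod 47 = 1^2 * 27 = 1*27 = 27
  bit 1 = 0: r = r^2 mod 47 = 27^2 = 24
  bit 2 = 0: r = r^2 mod 47 = 24^2 = 12
  bit 3 = 1: r = r^2 * 27 mod 47 = 12^2 * 27 = 3*27 = 34
  bit 4 = 0: r = r^2 mod 47 = 34^2 = 28
  bit 5 = 0: r = r^2 mod 47 = 28^2 = 32
  -> s = B^a = 32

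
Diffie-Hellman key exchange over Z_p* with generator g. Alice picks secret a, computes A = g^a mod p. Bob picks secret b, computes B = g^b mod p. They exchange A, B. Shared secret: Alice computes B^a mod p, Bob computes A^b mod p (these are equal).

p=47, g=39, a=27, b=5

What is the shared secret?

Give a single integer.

A = 39^27 mod 47  (bits of 27 = 11011)
  bit 0 = 1: r = r^2 * 39 mod 47 = 1^2 * 39 = 1*39 = 39
  bit 1 = 1: r = r^2 * 39 mod 47 = 39^2 * 39 = 17*39 = 5
  bit 2 = 0: r = r^2 mod 47 = 5^2 = 25
  bit 3 = 1: r = r^2 * 39 mod 47 = 25^2 * 39 = 14*39 = 29
  bit 4 = 1: r = r^2 * 39 mod 47 = 29^2 * 39 = 42*39 = 40
  -> A = 40
B = 39^5 mod 47  (bits of 5 = 101)
  bit 0 = 1: r = r^2 * 39 mod 47 = 1^2 * 39 = 1*39 = 39
  bit 1 = 0: r = r^2 mod 47 = 39^2 = 17
  bit 2 = 1: r = r^2 * 39 mod 47 = 17^2 * 39 = 7*39 = 38
  -> B = 38
s = B^a = 38^27 mod 47  (bits of 27 = 11011)
  bit 0 = 1: r = r^2 * 38 mod 47 = 1^2 * 38 = 1*38 = 38
  bit 1 = 1: r = r^2 * 38 mod 47 = 38^2 * 38 = 34*38 = 23
  bit 2 = 0: r = r^2 mod 47 = 23^2 = 12
  bit 3 = 1: r = r^2 * 38 mod 47 = 12^2 * 38 = 3*38 = 20
  bit 4 = 1: r = r^2 * 38 mod 47 = 20^2 * 38 = 24*38 = 19
  -> s = B^a = 19

Answer: 19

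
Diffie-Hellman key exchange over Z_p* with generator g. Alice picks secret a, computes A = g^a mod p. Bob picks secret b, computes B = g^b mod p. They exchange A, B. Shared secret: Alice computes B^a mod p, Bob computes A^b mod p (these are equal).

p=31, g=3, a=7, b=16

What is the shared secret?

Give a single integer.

Answer: 14

Derivation:
A = 3^7 mod 31  (bits of 7 = 111)
  bit 0 = 1: r = r^2 * 3 mod 31 = 1^2 * 3 = 1*3 = 3
  bit 1 = 1: r = r^2 * 3 mod 31 = 3^2 * 3 = 9*3 = 27
  bit 2 = 1: r = r^2 * 3 mod 31 = 27^2 * 3 = 16*3 = 17
  -> A = 17
B = 3^16 mod 31  (bits of 16 = 10000)
  bit 0 = 1: r = r^2 * 3 mod 31 = 1^2 * 3 = 1*3 = 3
  bit 1 = 0: r = r^2 mod 31 = 3^2 = 9
  bit 2 = 0: r = r^2 mod 31 = 9^2 = 19
  bit 3 = 0: r = r^2 mod 31 = 19^2 = 20
  bit 4 = 0: r = r^2 mod 31 = 20^2 = 28
  -> B = 28
s = B^a = 28^7 mod 31  (bits of 7 = 111)
  bit 0 = 1: r = r^2 * 28 mod 31 = 1^2 * 28 = 1*28 = 28
  bit 1 = 1: r = r^2 * 28 mod 31 = 28^2 * 28 = 9*28 = 4
  bit 2 = 1: r = r^2 * 28 mod 31 = 4^2 * 28 = 16*28 = 14
  -> s = B^a = 14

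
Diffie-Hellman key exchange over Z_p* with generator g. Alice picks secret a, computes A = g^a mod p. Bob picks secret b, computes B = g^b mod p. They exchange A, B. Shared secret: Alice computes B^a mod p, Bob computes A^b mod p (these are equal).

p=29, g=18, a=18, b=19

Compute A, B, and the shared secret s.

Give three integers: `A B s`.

A = 18^18 mod 29  (bits of 18 = 10010)
  bit 0 = 1: r = r^2 * 18 mod 29 = 1^2 * 18 = 1*18 = 18
  bit 1 = 0: r = r^2 mod 29 = 18^2 = 5
  bit 2 = 0: r = r^2 mod 29 = 5^2 = 25
  bit 3 = 1: r = r^2 * 18 mod 29 = 25^2 * 18 = 16*18 = 27
  bit 4 = 0: r = r^2 mod 29 = 27^2 = 4
  -> A = 4
B = 18^19 mod 29  (bits of 19 = 10011)
  bit 0 = 1: r = r^2 * 18 mod 29 = 1^2 * 18 = 1*18 = 18
  bit 1 = 0: r = r^2 mod 29 = 18^2 = 5
  bit 2 = 0: r = r^2 mod 29 = 5^2 = 25
  bit 3 = 1: r = r^2 * 18 mod 29 = 25^2 * 18 = 16*18 = 27
  bit 4 = 1: r = r^2 * 18 mod 29 = 27^2 * 18 = 4*18 = 14
  -> B = 14
s = B^a = 14^18 mod 29  (bits of 18 = 10010)
  bit 0 = 1: r = r^2 * 14 mod 29 = 1^2 * 14 = 1*14 = 14
  bit 1 = 0: r = r^2 mod 29 = 14^2 = 22
  bit 2 = 0: r = r^2 mod 29 = 22^2 = 20
  bit 3 = 1: r = r^2 * 14 mod 29 = 20^2 * 14 = 23*14 = 3
  bit 4 = 0: r = r^2 mod 29 = 3^2 = 9
  -> s = B^a = 9

Answer: 4 14 9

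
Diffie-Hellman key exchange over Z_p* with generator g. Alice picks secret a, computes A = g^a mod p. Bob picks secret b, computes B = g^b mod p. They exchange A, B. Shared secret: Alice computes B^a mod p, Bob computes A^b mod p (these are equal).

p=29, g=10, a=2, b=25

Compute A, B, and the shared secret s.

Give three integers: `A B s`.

A = 10^2 mod 29  (bits of 2 = 10)
  bit 0 = 1: r = r^2 * 10 mod 29 = 1^2 * 10 = 1*10 = 10
  bit 1 = 0: r = r^2 mod 29 = 10^2 = 13
  -> A = 13
B = 10^25 mod 29  (bits of 25 = 11001)
  bit 0 = 1: r = r^2 * 10 mod 29 = 1^2 * 10 = 1*10 = 10
  bit 1 = 1: r = r^2 * 10 mod 29 = 10^2 * 10 = 13*10 = 14
  bit 2 = 0: r = r^2 mod 29 = 14^2 = 22
  bit 3 = 0: r = r^2 mod 29 = 22^2 = 20
  bit 4 = 1: r = r^2 * 10 mod 29 = 20^2 * 10 = 23*10 = 27
  -> B = 27
s = B^a = 27^2 mod 29  (bits of 2 = 10)
  bit 0 = 1: r = r^2 * 27 mod 29 = 1^2 * 27 = 1*27 = 27
  bit 1 = 0: r = r^2 mod 29 = 27^2 = 4
  -> s = B^a = 4

Answer: 13 27 4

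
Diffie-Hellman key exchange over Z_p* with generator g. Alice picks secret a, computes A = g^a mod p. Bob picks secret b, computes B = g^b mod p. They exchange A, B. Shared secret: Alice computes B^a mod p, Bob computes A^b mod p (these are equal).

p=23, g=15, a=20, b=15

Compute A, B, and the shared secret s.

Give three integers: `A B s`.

A = 15^20 mod 23  (bits of 20 = 10100)
  bit 0 = 1: r = r^2 * 15 mod 23 = 1^2 * 15 = 1*15 = 15
  bit 1 = 0: r = r^2 mod 23 = 15^2 = 18
  bit 2 = 1: r = r^2 * 15 mod 23 = 18^2 * 15 = 2*15 = 7
  bit 3 = 0: r = r^2 mod 23 = 7^2 = 3
  bit 4 = 0: r = r^2 mod 23 = 3^2 = 9
  -> A = 9
B = 15^15 mod 23  (bits of 15 = 1111)
  bit 0 = 1: r = r^2 * 15 mod 23 = 1^2 * 15 = 1*15 = 15
  bit 1 = 1: r = r^2 * 15 mod 23 = 15^2 * 15 = 18*15 = 17
  bit 2 = 1: r = r^2 * 15 mod 23 = 17^2 * 15 = 13*15 = 11
  bit 3 = 1: r = r^2 * 15 mod 23 = 11^2 * 15 = 6*15 = 21
  -> B = 21
s = B^a = 21^20 mod 23  (bits of 20 = 10100)
  bit 0 = 1: r = r^2 * 21 mod 23 = 1^2 * 21 = 1*21 = 21
  bit 1 = 0: r = r^2 mod 23 = 21^2 = 4
  bit 2 = 1: r = r^2 * 21 mod 23 = 4^2 * 21 = 16*21 = 14
  bit 3 = 0: r = r^2 mod 23 = 14^2 = 12
  bit 4 = 0: r = r^2 mod 23 = 12^2 = 6
  -> s = B^a = 6

Answer: 9 21 6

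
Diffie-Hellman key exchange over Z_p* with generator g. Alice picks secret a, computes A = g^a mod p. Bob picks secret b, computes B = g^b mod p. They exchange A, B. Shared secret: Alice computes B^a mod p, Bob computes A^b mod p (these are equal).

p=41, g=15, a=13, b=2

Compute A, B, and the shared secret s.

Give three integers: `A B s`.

Answer: 6 20 36

Derivation:
A = 15^13 mod 41  (bits of 13 = 1101)
  bit 0 = 1: r = r^2 * 15 mod 41 = 1^2 * 15 = 1*15 = 15
  bit 1 = 1: r = r^2 * 15 mod 41 = 15^2 * 15 = 20*15 = 13
  bit 2 = 0: r = r^2 mod 41 = 13^2 = 5
  bit 3 = 1: r = r^2 * 15 mod 41 = 5^2 * 15 = 25*15 = 6
  -> A = 6
B = 15^2 mod 41  (bits of 2 = 10)
  bit 0 = 1: r = r^2 * 15 mod 41 = 1^2 * 15 = 1*15 = 15
  bit 1 = 0: r = r^2 mod 41 = 15^2 = 20
  -> B = 20
s = B^a = 20^13 mod 41  (bits of 13 = 1101)
  bit 0 = 1: r = r^2 * 20 mod 41 = 1^2 * 20 = 1*20 = 20
  bit 1 = 1: r = r^2 * 20 mod 41 = 20^2 * 20 = 31*20 = 5
  bit 2 = 0: r = r^2 mod 41 = 5^2 = 25
  bit 3 = 1: r = r^2 * 20 mod 41 = 25^2 * 20 = 10*20 = 36
  -> s = B^a = 36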